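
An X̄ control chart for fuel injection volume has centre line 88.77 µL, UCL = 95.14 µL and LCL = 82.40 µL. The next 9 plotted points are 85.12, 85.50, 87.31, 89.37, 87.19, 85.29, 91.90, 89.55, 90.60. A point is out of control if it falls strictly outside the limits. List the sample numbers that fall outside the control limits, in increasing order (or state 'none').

none

All 9 points lie within [82.40, 95.14].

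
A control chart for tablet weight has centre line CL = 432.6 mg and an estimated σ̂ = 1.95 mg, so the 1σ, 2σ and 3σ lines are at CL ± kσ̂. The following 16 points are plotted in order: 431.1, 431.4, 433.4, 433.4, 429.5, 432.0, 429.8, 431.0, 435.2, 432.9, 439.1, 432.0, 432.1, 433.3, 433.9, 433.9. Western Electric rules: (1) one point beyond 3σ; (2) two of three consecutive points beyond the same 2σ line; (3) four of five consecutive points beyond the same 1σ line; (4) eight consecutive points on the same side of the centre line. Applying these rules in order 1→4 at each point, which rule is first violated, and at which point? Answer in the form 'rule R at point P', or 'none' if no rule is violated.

Zone of each point (C = within 1σ̂, B = 1σ̂–2σ̂, A = 2σ̂–3σ̂, * = beyond 3σ̂; sign = side of CL): 1:-C, 2:-C, 3:+C, 4:+C, 5:-B, 6:-C, 7:-B, 8:-C, 9:+B, 10:+C, 11:+*, 12:-C, 13:-C, 14:+C, 15:+C, 16:+C
Rule 1 (one point beyond the 3σ limits) is satisfied at point 11.

rule 1 at point 11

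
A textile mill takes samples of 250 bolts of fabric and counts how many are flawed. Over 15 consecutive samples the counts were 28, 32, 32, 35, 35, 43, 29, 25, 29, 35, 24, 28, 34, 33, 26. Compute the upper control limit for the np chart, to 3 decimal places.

p̄ = Σdᵢ / (k·n) = 468 / (15 × 250) = 0.12480
UCL = np̄ + 3·√(np̄(1−p̄)) = 31.2000 + 3 × √(31.2000×0.87520) = 31.2000 + 3 × 5.2255 = 46.8766

46.877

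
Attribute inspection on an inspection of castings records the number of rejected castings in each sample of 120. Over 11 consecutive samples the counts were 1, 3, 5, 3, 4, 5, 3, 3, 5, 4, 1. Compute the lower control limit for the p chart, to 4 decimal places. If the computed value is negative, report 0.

p̄ = Σdᵢ / (k·n) = 37 / (11 × 120) = 0.02803
LCL = p̄ − 3·√(p̄(1−p̄)/n) = 0.02803 − 3 × 0.01507 = -0.01717 → 0 (negative, so LCL = 0)

0.0000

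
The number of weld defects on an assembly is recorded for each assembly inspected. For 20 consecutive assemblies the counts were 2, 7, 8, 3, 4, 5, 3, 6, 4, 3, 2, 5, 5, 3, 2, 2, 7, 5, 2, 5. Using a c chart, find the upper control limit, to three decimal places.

c̄ = (2 + 7 + 8 + 3 + 4 + 5 + 3 + 6 + 4 + 3 + 2 + 5 + 5 + 3 + 2 + 2 + 7 + 5 + 2 + 5) / 20 = 83 / 20 = 4.1500
UCL = c̄ + 3√c̄ = 4.1500 + 3 × √4.1500 = 4.1500 + 3 × 2.0372 = 10.2615

10.261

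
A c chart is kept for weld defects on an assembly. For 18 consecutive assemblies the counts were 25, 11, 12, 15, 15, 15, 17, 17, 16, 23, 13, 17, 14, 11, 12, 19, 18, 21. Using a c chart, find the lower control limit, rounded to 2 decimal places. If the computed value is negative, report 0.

4.10

c̄ = (25 + 11 + 12 + 15 + 15 + 15 + 17 + 17 + 16 + 23 + 13 + 17 + 14 + 11 + 12 + 19 + 18 + 21) / 18 = 291 / 18 = 16.1667
LCL = c̄ − 3√c̄ = 16.1667 − 3 × 4.0208 = 4.1043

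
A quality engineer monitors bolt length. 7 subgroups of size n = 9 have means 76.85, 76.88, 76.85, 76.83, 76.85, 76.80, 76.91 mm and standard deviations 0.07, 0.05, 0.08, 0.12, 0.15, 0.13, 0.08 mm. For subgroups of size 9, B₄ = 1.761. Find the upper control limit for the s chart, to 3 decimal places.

0.171

s̄ = (0.07 + 0.05 + 0.08 + 0.12 + 0.15 + 0.13 + 0.08) / 7 = 0.0971
UCL_s = B₄·s̄ = 1.761 × 0.0971 = 0.1711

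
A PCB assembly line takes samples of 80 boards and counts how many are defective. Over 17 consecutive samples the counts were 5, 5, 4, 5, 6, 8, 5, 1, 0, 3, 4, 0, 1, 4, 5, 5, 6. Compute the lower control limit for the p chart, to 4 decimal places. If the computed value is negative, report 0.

0.0000

p̄ = Σdᵢ / (k·n) = 67 / (17 × 80) = 0.04926
LCL = p̄ − 3·√(p̄(1−p̄)/n) = 0.04926 − 3 × 0.02420 = -0.02332 → 0 (negative, so LCL = 0)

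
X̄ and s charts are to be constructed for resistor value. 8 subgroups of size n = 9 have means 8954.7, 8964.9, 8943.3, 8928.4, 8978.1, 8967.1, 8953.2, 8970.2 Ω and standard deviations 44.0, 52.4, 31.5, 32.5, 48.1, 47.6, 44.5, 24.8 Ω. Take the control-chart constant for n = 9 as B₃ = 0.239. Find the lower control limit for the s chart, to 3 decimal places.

s̄ = (44.0 + 52.4 + 31.5 + 32.5 + 48.1 + 47.6 + 44.5 + 24.8) / 8 = 40.6750
LCL_s = B₃·s̄ = 0.239 × 40.6750 = 9.7213

9.721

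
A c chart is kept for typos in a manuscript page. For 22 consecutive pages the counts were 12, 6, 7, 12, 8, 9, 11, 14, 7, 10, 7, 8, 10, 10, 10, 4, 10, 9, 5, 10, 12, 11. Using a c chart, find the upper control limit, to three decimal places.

18.272

c̄ = (12 + 6 + 7 + 12 + 8 + 9 + 11 + 14 + 7 + 10 + 7 + 8 + 10 + 10 + 10 + 4 + 10 + 9 + 5 + 10 + 12 + 11) / 22 = 202 / 22 = 9.1818
UCL = c̄ + 3√c̄ = 9.1818 + 3 × √9.1818 = 9.1818 + 3 × 3.0302 = 18.2723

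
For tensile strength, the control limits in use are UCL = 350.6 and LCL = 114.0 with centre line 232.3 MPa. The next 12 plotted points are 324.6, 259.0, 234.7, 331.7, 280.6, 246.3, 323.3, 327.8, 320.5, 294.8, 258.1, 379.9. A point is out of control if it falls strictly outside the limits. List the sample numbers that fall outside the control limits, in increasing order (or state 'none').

Compare each point to [114.0, 350.6]: sample 12 = 379.9 > UCL.

12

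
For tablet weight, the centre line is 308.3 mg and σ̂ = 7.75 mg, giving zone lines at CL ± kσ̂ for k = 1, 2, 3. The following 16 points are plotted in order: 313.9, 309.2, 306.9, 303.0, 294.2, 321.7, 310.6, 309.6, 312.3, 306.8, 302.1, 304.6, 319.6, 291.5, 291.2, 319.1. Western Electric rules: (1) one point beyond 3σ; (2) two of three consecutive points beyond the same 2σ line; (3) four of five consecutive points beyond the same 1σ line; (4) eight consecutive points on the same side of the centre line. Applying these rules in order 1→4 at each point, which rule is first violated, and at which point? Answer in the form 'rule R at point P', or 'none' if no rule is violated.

rule 2 at point 15

Zone of each point (C = within 1σ̂, B = 1σ̂–2σ̂, A = 2σ̂–3σ̂, * = beyond 3σ̂; sign = side of CL): 1:+C, 2:+C, 3:-C, 4:-C, 5:-B, 6:+B, 7:+C, 8:+C, 9:+C, 10:-C, 11:-C, 12:-C, 13:+B, 14:-A, 15:-A, 16:+B
Rule 2 (two of three consecutive points beyond the same 2σ limit) is satisfied at point 15.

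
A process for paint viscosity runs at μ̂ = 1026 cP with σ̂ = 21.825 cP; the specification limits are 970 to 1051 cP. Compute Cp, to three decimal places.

0.619

Cp = (USL − LSL) / (6σ̂) = (1051 − 970) / (6 × 21.825) = 81.0000 / 130.9500 = 0.6186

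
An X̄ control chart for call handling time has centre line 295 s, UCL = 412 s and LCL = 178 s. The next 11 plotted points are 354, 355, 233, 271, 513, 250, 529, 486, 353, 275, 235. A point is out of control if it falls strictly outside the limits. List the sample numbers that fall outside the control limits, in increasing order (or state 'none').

Compare each point to [178, 412]: sample 5 = 513 > UCL; sample 7 = 529 > UCL; sample 8 = 486 > UCL.

5, 7, 8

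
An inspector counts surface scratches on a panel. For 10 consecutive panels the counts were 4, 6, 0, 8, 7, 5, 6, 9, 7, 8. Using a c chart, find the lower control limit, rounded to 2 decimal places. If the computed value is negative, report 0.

c̄ = (4 + 6 + 0 + 8 + 7 + 5 + 6 + 9 + 7 + 8) / 10 = 60 / 10 = 6.0000
LCL = c̄ − 3√c̄ = 6.0000 − 3 × 2.4495 = -1.3485 → 0 (cannot be negative)

0.00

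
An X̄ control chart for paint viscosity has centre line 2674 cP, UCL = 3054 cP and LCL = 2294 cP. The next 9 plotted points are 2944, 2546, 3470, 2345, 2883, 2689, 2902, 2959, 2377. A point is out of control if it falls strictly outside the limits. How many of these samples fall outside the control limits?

Compare each point to [2294, 3054]: sample 3 = 3470 > UCL.

1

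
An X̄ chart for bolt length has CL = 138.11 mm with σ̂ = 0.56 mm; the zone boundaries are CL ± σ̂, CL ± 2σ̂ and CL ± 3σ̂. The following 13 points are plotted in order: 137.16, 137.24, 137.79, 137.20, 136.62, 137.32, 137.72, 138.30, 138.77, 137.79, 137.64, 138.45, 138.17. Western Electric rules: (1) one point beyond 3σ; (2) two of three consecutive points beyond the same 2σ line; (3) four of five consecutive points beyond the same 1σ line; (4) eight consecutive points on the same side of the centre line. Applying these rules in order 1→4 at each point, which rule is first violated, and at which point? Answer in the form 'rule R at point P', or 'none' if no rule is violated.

Zone of each point (C = within 1σ̂, B = 1σ̂–2σ̂, A = 2σ̂–3σ̂, * = beyond 3σ̂; sign = side of CL): 1:-B, 2:-B, 3:-C, 4:-B, 5:-A, 6:-B, 7:-C, 8:+C, 9:+B, 10:-C, 11:-C, 12:+C, 13:+C
Rule 3 (four of five consecutive points beyond the same 1σ limit) is satisfied at point 5.

rule 3 at point 5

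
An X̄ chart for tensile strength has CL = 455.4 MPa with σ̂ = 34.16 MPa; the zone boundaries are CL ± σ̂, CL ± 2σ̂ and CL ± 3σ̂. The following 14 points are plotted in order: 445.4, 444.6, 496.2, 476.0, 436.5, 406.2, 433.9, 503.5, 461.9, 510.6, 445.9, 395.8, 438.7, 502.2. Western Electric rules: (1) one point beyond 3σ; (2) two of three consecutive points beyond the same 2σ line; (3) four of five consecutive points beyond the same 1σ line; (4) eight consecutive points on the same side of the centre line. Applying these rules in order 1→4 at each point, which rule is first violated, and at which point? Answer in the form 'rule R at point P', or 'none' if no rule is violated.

none

Zone of each point (C = within 1σ̂, B = 1σ̂–2σ̂, A = 2σ̂–3σ̂, * = beyond 3σ̂; sign = side of CL): 1:-C, 2:-C, 3:+B, 4:+C, 5:-C, 6:-B, 7:-C, 8:+B, 9:+C, 10:+B, 11:-C, 12:-B, 13:-C, 14:+B
No rule fires across all 14 points.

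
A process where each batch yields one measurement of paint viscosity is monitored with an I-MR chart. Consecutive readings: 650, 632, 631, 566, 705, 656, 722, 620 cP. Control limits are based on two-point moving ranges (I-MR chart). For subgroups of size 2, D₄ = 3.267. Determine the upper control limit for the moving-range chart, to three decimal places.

Moving ranges: 18, 1, 65, 139, 49, 66, 102; M̄R̄ = 440.0000 / 7 = 62.8571
UCL_MR = D₄·M̄R̄ = 3.267 × 62.8571 = 205.3543

205.354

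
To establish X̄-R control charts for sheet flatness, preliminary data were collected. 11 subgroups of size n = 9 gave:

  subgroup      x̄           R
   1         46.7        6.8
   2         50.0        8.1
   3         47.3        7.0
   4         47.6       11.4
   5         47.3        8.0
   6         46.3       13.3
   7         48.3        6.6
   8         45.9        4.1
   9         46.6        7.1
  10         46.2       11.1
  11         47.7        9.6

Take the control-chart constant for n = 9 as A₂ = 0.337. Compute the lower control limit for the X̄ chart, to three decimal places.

X̄̄ = (46.7 + 50.0 + 47.3 + 47.6 + 47.3 + 46.3 + 48.3 + 45.9 + 46.6 + 46.2 + 47.7) / 11 = 519.9000 / 11 = 47.2636
R̄ = (6.8 + 8.1 + 7.0 + 11.4 + 8.0 + 13.3 + 6.6 + 4.1 + 7.1 + 11.1 + 9.6) / 11 = 93.1000 / 11 = 8.4636
LCL = X̄̄ − A₂·R̄ = 47.2636 − 0.337 × 8.4636 = 44.4114

44.411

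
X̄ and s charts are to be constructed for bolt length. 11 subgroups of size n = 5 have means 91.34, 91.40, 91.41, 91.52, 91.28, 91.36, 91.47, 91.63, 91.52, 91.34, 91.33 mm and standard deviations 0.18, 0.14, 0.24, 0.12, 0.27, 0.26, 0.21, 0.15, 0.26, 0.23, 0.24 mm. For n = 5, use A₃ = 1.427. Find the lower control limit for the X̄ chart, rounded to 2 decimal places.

X̄̄ = (91.34 + 91.40 + 91.41 + 91.52 + 91.28 + 91.36 + 91.47 + 91.63 + 91.52 + 91.34 + 91.33) / 11 = 91.4182
s̄ = (0.18 + 0.14 + 0.24 + 0.12 + 0.27 + 0.26 + 0.21 + 0.15 + 0.26 + 0.23 + 0.24) / 11 = 0.2091
LCL = X̄̄ − A₃·s̄ = 91.4182 − 1.427 × 0.2091 = 91.1198

91.12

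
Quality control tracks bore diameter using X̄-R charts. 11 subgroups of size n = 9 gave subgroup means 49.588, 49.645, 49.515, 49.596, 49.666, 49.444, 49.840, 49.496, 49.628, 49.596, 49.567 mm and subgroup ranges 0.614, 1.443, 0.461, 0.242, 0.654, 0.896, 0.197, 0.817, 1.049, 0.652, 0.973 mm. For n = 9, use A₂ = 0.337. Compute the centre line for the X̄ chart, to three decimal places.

X̄̄ = (49.588 + 49.645 + 49.515 + 49.596 + 49.666 + 49.444 + 49.840 + 49.496 + 49.628 + 49.596 + 49.567) / 11 = 545.5810 / 11 = 49.5983
CL = X̄̄ = 49.5983

49.598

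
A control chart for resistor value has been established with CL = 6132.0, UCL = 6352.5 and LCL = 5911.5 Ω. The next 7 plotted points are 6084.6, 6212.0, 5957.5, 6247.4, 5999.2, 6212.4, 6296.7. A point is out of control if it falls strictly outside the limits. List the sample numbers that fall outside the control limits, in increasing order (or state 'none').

All 7 points lie within [5911.5, 6352.5].

none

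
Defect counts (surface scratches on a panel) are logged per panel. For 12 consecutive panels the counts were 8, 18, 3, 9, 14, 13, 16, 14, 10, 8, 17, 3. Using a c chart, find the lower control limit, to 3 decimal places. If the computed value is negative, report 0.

1.096

c̄ = (8 + 18 + 3 + 9 + 14 + 13 + 16 + 14 + 10 + 8 + 17 + 3) / 12 = 133 / 12 = 11.0833
LCL = c̄ − 3√c̄ = 11.0833 − 3 × 3.3292 = 1.0958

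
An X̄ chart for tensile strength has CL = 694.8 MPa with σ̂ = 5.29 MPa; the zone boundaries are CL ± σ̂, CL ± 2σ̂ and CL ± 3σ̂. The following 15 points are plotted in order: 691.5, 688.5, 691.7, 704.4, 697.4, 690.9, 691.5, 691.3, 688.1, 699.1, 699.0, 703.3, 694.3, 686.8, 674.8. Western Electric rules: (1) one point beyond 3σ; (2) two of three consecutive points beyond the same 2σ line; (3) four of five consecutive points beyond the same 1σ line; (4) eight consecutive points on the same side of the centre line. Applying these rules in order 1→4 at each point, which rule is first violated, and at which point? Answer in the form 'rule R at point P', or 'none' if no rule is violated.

Zone of each point (C = within 1σ̂, B = 1σ̂–2σ̂, A = 2σ̂–3σ̂, * = beyond 3σ̂; sign = side of CL): 1:-C, 2:-B, 3:-C, 4:+B, 5:+C, 6:-C, 7:-C, 8:-C, 9:-B, 10:+C, 11:+C, 12:+B, 13:-C, 14:-B, 15:-*
Rule 1 (one point beyond the 3σ limits) is satisfied at point 15.

rule 1 at point 15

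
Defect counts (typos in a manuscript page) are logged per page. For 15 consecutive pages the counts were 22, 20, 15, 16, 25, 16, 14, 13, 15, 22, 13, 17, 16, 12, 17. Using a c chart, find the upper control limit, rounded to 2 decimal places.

c̄ = (22 + 20 + 15 + 16 + 25 + 16 + 14 + 13 + 15 + 22 + 13 + 17 + 16 + 12 + 17) / 15 = 253 / 15 = 16.8667
UCL = c̄ + 3√c̄ = 16.8667 + 3 × √16.8667 = 16.8667 + 3 × 4.1069 = 29.1874

29.19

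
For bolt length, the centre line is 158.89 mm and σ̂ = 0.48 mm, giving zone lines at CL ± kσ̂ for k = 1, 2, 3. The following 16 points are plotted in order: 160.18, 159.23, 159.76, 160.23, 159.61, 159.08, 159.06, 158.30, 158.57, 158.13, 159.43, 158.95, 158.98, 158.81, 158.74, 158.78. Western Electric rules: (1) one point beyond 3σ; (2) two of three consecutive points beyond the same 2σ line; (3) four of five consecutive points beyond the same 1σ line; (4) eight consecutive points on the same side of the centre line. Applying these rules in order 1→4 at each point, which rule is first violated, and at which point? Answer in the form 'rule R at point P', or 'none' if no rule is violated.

rule 3 at point 5

Zone of each point (C = within 1σ̂, B = 1σ̂–2σ̂, A = 2σ̂–3σ̂, * = beyond 3σ̂; sign = side of CL): 1:+A, 2:+C, 3:+B, 4:+A, 5:+B, 6:+C, 7:+C, 8:-B, 9:-C, 10:-B, 11:+B, 12:+C, 13:+C, 14:-C, 15:-C, 16:-C
Rule 3 (four of five consecutive points beyond the same 1σ limit) is satisfied at point 5.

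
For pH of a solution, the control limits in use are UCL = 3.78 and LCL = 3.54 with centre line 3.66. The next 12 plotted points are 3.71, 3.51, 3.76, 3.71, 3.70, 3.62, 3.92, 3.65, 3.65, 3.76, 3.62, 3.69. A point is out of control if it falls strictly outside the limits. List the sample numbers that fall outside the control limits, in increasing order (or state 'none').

2, 7

Compare each point to [3.54, 3.78]: sample 2 = 3.51 < LCL; sample 7 = 3.92 > UCL.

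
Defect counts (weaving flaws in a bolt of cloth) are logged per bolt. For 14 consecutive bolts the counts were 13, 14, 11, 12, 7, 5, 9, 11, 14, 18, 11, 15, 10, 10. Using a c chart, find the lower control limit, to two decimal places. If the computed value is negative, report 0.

1.29

c̄ = (13 + 14 + 11 + 12 + 7 + 5 + 9 + 11 + 14 + 18 + 11 + 15 + 10 + 10) / 14 = 160 / 14 = 11.4286
LCL = c̄ − 3√c̄ = 11.4286 − 3 × 3.3806 = 1.2867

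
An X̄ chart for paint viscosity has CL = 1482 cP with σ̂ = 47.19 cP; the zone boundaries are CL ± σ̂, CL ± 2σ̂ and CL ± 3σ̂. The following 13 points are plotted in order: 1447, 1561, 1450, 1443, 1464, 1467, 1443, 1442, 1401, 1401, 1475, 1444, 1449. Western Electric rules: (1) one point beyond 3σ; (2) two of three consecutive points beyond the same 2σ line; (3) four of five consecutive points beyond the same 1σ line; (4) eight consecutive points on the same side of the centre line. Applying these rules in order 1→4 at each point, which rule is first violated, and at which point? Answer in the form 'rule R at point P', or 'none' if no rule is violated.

Zone of each point (C = within 1σ̂, B = 1σ̂–2σ̂, A = 2σ̂–3σ̂, * = beyond 3σ̂; sign = side of CL): 1:-C, 2:+B, 3:-C, 4:-C, 5:-C, 6:-C, 7:-C, 8:-C, 9:-B, 10:-B, 11:-C, 12:-C, 13:-C
Rule 4 (eight consecutive points on the same side of the centre line) is satisfied at point 10.

rule 4 at point 10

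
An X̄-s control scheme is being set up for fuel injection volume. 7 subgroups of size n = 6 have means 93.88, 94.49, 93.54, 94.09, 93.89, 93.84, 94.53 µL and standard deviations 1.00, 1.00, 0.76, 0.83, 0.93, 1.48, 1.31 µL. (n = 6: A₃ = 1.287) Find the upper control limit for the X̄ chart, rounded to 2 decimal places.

X̄̄ = (93.88 + 94.49 + 93.54 + 94.09 + 93.89 + 93.84 + 94.53) / 7 = 94.0371
s̄ = (1.00 + 1.00 + 0.76 + 0.83 + 0.93 + 1.48 + 1.31) / 7 = 1.0443
UCL = X̄̄ + A₃·s̄ = 94.0371 + 1.287 × 1.0443 = 95.3811

95.38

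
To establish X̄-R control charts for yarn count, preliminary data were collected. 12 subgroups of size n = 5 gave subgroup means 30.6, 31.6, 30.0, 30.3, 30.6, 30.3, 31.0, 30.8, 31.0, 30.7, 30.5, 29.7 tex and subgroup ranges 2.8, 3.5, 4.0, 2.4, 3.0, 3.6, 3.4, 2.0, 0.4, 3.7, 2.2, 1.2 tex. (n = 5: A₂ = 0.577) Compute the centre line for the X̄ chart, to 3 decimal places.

X̄̄ = (30.6 + 31.6 + 30.0 + 30.3 + 30.6 + 30.3 + 31.0 + 30.8 + 31.0 + 30.7 + 30.5 + 29.7) / 12 = 367.1000 / 12 = 30.5917
CL = X̄̄ = 30.5917

30.592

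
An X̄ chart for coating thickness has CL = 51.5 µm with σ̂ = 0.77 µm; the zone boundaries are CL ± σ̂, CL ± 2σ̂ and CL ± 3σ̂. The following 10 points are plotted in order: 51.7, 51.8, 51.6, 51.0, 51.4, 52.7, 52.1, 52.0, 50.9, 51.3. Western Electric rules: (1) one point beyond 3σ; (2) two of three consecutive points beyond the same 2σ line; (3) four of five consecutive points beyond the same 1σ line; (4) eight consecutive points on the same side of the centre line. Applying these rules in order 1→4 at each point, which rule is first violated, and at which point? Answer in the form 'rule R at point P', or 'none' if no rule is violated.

Zone of each point (C = within 1σ̂, B = 1σ̂–2σ̂, A = 2σ̂–3σ̂, * = beyond 3σ̂; sign = side of CL): 1:+C, 2:+C, 3:+C, 4:-C, 5:-C, 6:+B, 7:+C, 8:+C, 9:-C, 10:-C
No rule fires across all 10 points.

none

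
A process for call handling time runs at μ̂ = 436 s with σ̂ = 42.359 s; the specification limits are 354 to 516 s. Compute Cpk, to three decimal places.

Cpu = (USL − μ̂) / (3σ̂) = (516 − 436) / (3 × 42.359) = 0.6295; Cpl = (μ̂ − LSL) / (3σ̂) = (436 − 354) / (3 × 42.359) = 0.6453; Cpk = min(Cpu, Cpl) = 0.6295

0.630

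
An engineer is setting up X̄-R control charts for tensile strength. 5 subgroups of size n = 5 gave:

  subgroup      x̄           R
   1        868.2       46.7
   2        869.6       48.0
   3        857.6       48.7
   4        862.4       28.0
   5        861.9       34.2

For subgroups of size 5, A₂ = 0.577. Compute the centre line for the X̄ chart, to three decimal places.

X̄̄ = (868.2 + 869.6 + 857.6 + 862.4 + 861.9) / 5 = 4319.7000 / 5 = 863.9400
CL = X̄̄ = 863.9400

863.940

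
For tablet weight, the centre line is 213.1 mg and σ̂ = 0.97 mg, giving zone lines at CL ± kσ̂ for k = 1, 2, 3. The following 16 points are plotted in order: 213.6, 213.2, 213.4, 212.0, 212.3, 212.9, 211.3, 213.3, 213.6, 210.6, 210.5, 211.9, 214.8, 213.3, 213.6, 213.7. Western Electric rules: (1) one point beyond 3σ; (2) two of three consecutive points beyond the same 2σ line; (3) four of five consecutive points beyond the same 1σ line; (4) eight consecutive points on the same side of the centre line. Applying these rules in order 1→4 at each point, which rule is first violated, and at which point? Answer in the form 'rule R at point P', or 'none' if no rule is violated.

rule 2 at point 11

Zone of each point (C = within 1σ̂, B = 1σ̂–2σ̂, A = 2σ̂–3σ̂, * = beyond 3σ̂; sign = side of CL): 1:+C, 2:+C, 3:+C, 4:-B, 5:-C, 6:-C, 7:-B, 8:+C, 9:+C, 10:-A, 11:-A, 12:-B, 13:+B, 14:+C, 15:+C, 16:+C
Rule 2 (two of three consecutive points beyond the same 2σ limit) is satisfied at point 11.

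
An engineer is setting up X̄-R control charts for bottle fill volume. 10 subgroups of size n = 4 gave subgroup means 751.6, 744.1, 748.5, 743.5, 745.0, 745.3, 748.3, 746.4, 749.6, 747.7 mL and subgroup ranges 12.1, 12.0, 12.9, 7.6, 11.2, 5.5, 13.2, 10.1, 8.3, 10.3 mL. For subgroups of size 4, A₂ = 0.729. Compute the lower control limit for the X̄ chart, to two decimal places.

739.48

X̄̄ = (751.6 + 744.1 + 748.5 + 743.5 + 745.0 + 745.3 + 748.3 + 746.4 + 749.6 + 747.7) / 10 = 7470.0000 / 10 = 747.0000
R̄ = (12.1 + 12.0 + 12.9 + 7.6 + 11.2 + 5.5 + 13.2 + 10.1 + 8.3 + 10.3) / 10 = 103.2000 / 10 = 10.3200
LCL = X̄̄ − A₂·R̄ = 747.0000 − 0.729 × 10.3200 = 739.4767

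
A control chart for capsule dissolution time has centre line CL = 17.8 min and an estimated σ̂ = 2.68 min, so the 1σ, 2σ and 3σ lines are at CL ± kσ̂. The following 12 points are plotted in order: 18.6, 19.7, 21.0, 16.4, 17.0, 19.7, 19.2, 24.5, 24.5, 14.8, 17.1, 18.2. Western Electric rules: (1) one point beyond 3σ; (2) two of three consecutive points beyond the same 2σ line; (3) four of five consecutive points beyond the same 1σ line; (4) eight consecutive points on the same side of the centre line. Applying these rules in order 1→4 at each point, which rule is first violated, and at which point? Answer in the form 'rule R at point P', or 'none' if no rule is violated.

rule 2 at point 9

Zone of each point (C = within 1σ̂, B = 1σ̂–2σ̂, A = 2σ̂–3σ̂, * = beyond 3σ̂; sign = side of CL): 1:+C, 2:+C, 3:+B, 4:-C, 5:-C, 6:+C, 7:+C, 8:+A, 9:+A, 10:-B, 11:-C, 12:+C
Rule 2 (two of three consecutive points beyond the same 2σ limit) is satisfied at point 9.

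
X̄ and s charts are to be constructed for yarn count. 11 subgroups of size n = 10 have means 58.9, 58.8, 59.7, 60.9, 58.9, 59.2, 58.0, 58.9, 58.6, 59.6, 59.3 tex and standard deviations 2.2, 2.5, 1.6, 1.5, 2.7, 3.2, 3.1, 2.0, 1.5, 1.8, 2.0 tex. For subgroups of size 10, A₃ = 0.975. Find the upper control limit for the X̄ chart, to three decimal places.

X̄̄ = (58.9 + 58.8 + 59.7 + 60.9 + 58.9 + 59.2 + 58.0 + 58.9 + 58.6 + 59.6 + 59.3) / 11 = 59.1636
s̄ = (2.2 + 2.5 + 1.6 + 1.5 + 2.7 + 3.2 + 3.1 + 2.0 + 1.5 + 1.8 + 2.0) / 11 = 2.1909
UCL = X̄̄ + A₃·s̄ = 59.1636 + 0.975 × 2.1909 = 61.2998

61.300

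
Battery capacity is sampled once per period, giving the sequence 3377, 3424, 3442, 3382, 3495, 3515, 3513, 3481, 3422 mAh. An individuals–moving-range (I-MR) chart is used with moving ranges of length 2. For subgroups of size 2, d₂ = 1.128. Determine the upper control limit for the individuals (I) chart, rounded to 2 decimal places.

X̄ = (3377 + 3424 + 3442 + 3382 + 3495 + 3515 + 3513 + 3481 + 3422) / 9 = 3450.1111
Moving ranges: 47, 18, 60, 113, 20, 2, 32, 59; M̄R̄ = 351.0000 / 8 = 43.8750
UCL = X̄ + 3·M̄R̄/d₂ = 3450.1111 + 3 × 43.8750 / 1.128 = 3566.7999

3566.80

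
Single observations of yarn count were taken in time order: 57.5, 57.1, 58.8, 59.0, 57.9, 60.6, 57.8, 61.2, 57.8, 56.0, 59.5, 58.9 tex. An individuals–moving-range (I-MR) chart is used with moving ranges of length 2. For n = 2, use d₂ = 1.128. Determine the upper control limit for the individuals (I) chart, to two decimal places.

63.73

X̄ = (57.5 + 57.1 + 58.8 + 59.0 + 57.9 + 60.6 + 57.8 + 61.2 + 57.8 + 56.0 + 59.5 + 58.9) / 12 = 58.5083
Moving ranges: 0.4, 1.7, 0.2, 1.1, 2.7, 2.8, 3.4, 3.4, 1.8, 3.5, 0.6; M̄R̄ = 21.6000 / 11 = 1.9636
UCL = X̄ + 3·M̄R̄/d₂ = 58.5083 + 3 × 1.9636 / 1.128 = 63.7308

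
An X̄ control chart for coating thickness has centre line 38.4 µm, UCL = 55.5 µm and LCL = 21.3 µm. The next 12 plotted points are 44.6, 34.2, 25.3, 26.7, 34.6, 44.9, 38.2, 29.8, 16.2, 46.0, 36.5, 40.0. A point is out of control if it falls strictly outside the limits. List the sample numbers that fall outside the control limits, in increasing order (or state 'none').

Compare each point to [21.3, 55.5]: sample 9 = 16.2 < LCL.

9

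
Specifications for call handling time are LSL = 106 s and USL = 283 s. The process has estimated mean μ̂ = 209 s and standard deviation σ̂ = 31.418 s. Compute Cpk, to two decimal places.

Cpu = (USL − μ̂) / (3σ̂) = (283 − 209) / (3 × 31.418) = 0.7851; Cpl = (μ̂ − LSL) / (3σ̂) = (209 − 106) / (3 × 31.418) = 1.0928; Cpk = min(Cpu, Cpl) = 0.7851

0.79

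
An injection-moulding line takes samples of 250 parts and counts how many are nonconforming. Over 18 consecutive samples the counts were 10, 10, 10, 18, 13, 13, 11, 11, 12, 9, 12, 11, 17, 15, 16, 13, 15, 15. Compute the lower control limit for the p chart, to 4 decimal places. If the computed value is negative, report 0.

p̄ = Σdᵢ / (k·n) = 231 / (18 × 250) = 0.05133
LCL = p̄ − 3·√(p̄(1−p̄)/n) = 0.05133 − 3 × 0.01396 = 0.00946

0.0095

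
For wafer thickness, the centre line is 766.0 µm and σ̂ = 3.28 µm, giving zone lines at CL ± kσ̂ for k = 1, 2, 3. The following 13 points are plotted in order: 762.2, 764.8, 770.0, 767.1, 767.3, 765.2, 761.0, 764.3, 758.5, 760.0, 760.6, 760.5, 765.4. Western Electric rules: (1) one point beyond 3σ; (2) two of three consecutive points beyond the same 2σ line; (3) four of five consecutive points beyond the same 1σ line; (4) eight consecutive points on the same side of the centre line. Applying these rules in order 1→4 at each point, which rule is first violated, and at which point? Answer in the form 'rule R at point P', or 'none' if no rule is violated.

rule 3 at point 11

Zone of each point (C = within 1σ̂, B = 1σ̂–2σ̂, A = 2σ̂–3σ̂, * = beyond 3σ̂; sign = side of CL): 1:-B, 2:-C, 3:+B, 4:+C, 5:+C, 6:-C, 7:-B, 8:-C, 9:-A, 10:-B, 11:-B, 12:-B, 13:-C
Rule 3 (four of five consecutive points beyond the same 1σ limit) is satisfied at point 11.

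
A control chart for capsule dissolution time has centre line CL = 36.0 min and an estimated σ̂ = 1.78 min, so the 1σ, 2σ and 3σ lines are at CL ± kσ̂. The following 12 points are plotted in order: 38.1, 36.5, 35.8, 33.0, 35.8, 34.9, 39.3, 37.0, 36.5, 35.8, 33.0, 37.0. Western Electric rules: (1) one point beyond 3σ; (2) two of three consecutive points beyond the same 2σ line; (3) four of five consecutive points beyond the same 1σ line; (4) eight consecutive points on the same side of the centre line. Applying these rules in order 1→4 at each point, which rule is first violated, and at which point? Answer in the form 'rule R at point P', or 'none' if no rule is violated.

Zone of each point (C = within 1σ̂, B = 1σ̂–2σ̂, A = 2σ̂–3σ̂, * = beyond 3σ̂; sign = side of CL): 1:+B, 2:+C, 3:-C, 4:-B, 5:-C, 6:-C, 7:+B, 8:+C, 9:+C, 10:-C, 11:-B, 12:+C
No rule fires across all 12 points.

none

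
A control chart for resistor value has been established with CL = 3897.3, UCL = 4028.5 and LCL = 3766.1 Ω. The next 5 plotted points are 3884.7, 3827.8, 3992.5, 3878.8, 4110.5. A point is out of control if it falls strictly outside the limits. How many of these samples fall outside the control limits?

1

Compare each point to [3766.1, 4028.5]: sample 5 = 4110.5 > UCL.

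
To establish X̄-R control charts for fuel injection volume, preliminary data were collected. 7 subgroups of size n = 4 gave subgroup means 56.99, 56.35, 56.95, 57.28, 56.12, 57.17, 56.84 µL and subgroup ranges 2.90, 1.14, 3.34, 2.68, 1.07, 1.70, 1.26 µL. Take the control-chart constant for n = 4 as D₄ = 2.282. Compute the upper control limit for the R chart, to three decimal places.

R̄ = (2.90 + 1.14 + 3.34 + 2.68 + 1.07 + 1.70 + 1.26) / 7 = 14.0900 / 7 = 2.0129
UCL_R = D₄·R̄ = 2.282 × 2.0129 = 4.5933

4.593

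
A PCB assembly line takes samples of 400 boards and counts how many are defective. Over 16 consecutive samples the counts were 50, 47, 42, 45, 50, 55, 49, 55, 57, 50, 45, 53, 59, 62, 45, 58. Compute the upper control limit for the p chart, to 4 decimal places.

p̄ = Σdᵢ / (k·n) = 822 / (16 × 400) = 0.12844
UCL = p̄ + 3·√(p̄(1−p̄)/n) = 0.12844 + 3 × √(0.12844×0.87156/400) = 0.12844 + 3 × 0.01673 = 0.17862

0.1786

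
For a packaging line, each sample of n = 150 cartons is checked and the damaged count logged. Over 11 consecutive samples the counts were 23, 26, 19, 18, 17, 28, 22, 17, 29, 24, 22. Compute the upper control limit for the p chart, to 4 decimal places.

p̄ = Σdᵢ / (k·n) = 245 / (11 × 150) = 0.14848
UCL = p̄ + 3·√(p̄(1−p̄)/n) = 0.14848 + 3 × √(0.14848×0.85152/150) = 0.14848 + 3 × 0.02903 = 0.23558

0.2356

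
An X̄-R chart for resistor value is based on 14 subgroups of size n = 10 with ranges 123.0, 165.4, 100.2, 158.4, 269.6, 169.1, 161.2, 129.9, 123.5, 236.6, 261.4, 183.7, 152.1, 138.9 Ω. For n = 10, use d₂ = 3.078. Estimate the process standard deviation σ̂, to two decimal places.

55.07

R̄ = (123.0 + 165.4 + 100.2 + 158.4 + 269.6 + 169.1 + 161.2 + 129.9 + 123.5 + 236.6 + 261.4 + 183.7 + 152.1 + 138.9) / 14 = 169.5000
σ̂ = R̄ / d₂ = 169.5000 / 3.078 = 55.0682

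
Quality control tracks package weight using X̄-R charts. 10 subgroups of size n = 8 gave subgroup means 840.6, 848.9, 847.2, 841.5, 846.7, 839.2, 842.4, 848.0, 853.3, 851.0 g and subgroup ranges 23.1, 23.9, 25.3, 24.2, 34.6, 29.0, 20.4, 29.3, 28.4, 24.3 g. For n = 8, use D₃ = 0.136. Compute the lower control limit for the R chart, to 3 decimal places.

3.570

R̄ = (23.1 + 23.9 + 25.3 + 24.2 + 34.6 + 29.0 + 20.4 + 29.3 + 28.4 + 24.3) / 10 = 262.5000 / 10 = 26.2500
LCL_R = D₃·R̄ = 0.136 × 26.2500 = 3.5700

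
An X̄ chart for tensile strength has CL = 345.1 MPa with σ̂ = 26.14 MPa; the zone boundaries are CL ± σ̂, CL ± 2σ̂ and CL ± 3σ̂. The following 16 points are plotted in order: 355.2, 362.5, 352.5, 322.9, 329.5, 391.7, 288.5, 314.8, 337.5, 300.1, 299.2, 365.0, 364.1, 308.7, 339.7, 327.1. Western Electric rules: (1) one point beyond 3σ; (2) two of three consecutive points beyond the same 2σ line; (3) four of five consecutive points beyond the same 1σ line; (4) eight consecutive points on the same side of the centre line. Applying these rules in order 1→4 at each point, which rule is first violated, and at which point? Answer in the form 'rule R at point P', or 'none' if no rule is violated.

Zone of each point (C = within 1σ̂, B = 1σ̂–2σ̂, A = 2σ̂–3σ̂, * = beyond 3σ̂; sign = side of CL): 1:+C, 2:+C, 3:+C, 4:-C, 5:-C, 6:+B, 7:-A, 8:-B, 9:-C, 10:-B, 11:-B, 12:+C, 13:+C, 14:-B, 15:-C, 16:-C
Rule 3 (four of five consecutive points beyond the same 1σ limit) is satisfied at point 11.

rule 3 at point 11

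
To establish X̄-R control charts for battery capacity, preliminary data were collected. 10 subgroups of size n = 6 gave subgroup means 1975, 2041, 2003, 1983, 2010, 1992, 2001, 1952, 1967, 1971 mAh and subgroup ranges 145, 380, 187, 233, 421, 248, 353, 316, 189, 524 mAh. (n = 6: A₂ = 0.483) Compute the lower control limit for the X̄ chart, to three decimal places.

X̄̄ = (1975 + 2041 + 2003 + 1983 + 2010 + 1992 + 2001 + 1952 + 1967 + 1971) / 10 = 19895.0000 / 10 = 1989.5000
R̄ = (145 + 380 + 187 + 233 + 421 + 248 + 353 + 316 + 189 + 524) / 10 = 2996.0000 / 10 = 299.6000
LCL = X̄̄ − A₂·R̄ = 1989.5000 − 0.483 × 299.6000 = 1844.7932

1844.793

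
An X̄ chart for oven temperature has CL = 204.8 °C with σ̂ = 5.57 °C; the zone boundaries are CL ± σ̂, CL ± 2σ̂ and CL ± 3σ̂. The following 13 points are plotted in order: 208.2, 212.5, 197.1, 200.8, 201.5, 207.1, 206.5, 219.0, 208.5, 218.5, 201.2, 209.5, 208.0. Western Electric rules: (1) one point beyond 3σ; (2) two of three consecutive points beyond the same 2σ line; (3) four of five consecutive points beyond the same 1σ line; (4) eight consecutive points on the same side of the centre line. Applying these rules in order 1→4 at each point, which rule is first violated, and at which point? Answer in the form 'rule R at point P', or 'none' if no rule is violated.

Zone of each point (C = within 1σ̂, B = 1σ̂–2σ̂, A = 2σ̂–3σ̂, * = beyond 3σ̂; sign = side of CL): 1:+C, 2:+B, 3:-B, 4:-C, 5:-C, 6:+C, 7:+C, 8:+A, 9:+C, 10:+A, 11:-C, 12:+C, 13:+C
Rule 2 (two of three consecutive points beyond the same 2σ limit) is satisfied at point 10.

rule 2 at point 10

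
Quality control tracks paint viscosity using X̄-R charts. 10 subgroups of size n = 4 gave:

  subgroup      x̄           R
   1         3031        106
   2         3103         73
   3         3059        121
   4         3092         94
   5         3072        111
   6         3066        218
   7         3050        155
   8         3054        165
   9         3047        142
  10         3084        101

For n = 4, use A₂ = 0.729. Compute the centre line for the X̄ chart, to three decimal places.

3065.800

X̄̄ = (3031 + 3103 + 3059 + 3092 + 3072 + 3066 + 3050 + 3054 + 3047 + 3084) / 10 = 30658.0000 / 10 = 3065.8000
CL = X̄̄ = 3065.8000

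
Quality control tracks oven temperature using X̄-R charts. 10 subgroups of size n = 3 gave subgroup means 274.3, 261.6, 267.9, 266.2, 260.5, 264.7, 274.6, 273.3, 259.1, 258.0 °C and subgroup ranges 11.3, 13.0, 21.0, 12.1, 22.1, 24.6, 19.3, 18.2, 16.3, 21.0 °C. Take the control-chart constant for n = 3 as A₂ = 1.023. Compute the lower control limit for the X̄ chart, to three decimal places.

247.719

X̄̄ = (274.3 + 261.6 + 267.9 + 266.2 + 260.5 + 264.7 + 274.6 + 273.3 + 259.1 + 258.0) / 10 = 2660.2000 / 10 = 266.0200
R̄ = (11.3 + 13.0 + 21.0 + 12.1 + 22.1 + 24.6 + 19.3 + 18.2 + 16.3 + 21.0) / 10 = 178.9000 / 10 = 17.8900
LCL = X̄̄ − A₂·R̄ = 266.0200 − 1.023 × 17.8900 = 247.7185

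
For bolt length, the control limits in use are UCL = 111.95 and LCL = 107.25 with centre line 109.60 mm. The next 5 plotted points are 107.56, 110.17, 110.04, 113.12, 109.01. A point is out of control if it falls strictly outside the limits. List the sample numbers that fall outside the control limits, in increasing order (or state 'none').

Compare each point to [107.25, 111.95]: sample 4 = 113.12 > UCL.

4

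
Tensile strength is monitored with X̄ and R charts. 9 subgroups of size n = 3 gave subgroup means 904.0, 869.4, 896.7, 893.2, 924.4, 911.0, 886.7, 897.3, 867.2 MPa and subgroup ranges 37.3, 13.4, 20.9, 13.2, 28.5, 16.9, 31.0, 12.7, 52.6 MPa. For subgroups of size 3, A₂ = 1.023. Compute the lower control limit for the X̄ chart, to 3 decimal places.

X̄̄ = (904.0 + 869.4 + 896.7 + 893.2 + 924.4 + 911.0 + 886.7 + 897.3 + 867.2) / 9 = 8049.9000 / 9 = 894.4333
R̄ = (37.3 + 13.4 + 20.9 + 13.2 + 28.5 + 16.9 + 31.0 + 12.7 + 52.6) / 9 = 226.5000 / 9 = 25.1667
LCL = X̄̄ − A₂·R̄ = 894.4333 − 1.023 × 25.1667 = 868.6878

868.688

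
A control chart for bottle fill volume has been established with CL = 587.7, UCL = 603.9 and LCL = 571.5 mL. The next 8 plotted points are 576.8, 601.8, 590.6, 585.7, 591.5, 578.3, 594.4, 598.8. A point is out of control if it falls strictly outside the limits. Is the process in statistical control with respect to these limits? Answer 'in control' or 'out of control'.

All 8 points lie within [571.5, 603.9].

in control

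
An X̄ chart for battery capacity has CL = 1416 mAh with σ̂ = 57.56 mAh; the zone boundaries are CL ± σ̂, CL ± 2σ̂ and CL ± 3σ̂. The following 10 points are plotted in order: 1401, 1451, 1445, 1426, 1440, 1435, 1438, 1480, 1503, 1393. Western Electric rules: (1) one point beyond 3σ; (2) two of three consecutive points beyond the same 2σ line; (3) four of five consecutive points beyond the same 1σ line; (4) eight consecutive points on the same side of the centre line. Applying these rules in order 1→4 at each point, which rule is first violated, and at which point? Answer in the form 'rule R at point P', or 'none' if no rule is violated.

Zone of each point (C = within 1σ̂, B = 1σ̂–2σ̂, A = 2σ̂–3σ̂, * = beyond 3σ̂; sign = side of CL): 1:-C, 2:+C, 3:+C, 4:+C, 5:+C, 6:+C, 7:+C, 8:+B, 9:+B, 10:-C
Rule 4 (eight consecutive points on the same side of the centre line) is satisfied at point 9.

rule 4 at point 9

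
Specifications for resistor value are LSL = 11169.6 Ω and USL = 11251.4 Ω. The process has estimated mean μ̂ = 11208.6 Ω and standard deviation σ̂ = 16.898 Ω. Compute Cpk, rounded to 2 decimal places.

Cpu = (USL − μ̂) / (3σ̂) = (11251.4 − 11208.6) / (3 × 16.898) = 0.8443; Cpl = (μ̂ − LSL) / (3σ̂) = (11208.6 − 11169.6) / (3 × 16.898) = 0.7693; Cpk = min(Cpu, Cpl) = 0.7693

0.77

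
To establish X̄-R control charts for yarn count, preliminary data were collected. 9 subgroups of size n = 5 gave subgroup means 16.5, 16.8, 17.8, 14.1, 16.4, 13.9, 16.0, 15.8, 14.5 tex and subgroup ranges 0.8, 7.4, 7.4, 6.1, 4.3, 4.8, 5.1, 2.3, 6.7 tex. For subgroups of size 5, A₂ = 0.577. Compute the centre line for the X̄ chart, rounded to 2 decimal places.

15.76

X̄̄ = (16.5 + 16.8 + 17.8 + 14.1 + 16.4 + 13.9 + 16.0 + 15.8 + 14.5) / 9 = 141.8000 / 9 = 15.7556
CL = X̄̄ = 15.7556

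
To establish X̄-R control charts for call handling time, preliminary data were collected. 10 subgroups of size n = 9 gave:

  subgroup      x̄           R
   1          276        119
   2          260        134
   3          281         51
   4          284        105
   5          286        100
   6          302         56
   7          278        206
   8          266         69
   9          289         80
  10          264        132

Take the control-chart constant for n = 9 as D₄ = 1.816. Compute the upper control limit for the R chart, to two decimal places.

R̄ = (119 + 134 + 51 + 105 + 100 + 56 + 206 + 69 + 80 + 132) / 10 = 1052.0000 / 10 = 105.2000
UCL_R = D₄·R̄ = 1.816 × 105.2000 = 191.0432

191.04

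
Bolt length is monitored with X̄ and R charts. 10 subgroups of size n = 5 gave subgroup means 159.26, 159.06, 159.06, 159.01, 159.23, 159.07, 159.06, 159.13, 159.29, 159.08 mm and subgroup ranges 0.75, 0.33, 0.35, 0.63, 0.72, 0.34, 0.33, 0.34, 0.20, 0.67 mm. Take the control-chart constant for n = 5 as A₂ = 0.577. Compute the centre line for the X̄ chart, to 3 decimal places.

159.125

X̄̄ = (159.26 + 159.06 + 159.06 + 159.01 + 159.23 + 159.07 + 159.06 + 159.13 + 159.29 + 159.08) / 10 = 1591.2500 / 10 = 159.1250
CL = X̄̄ = 159.1250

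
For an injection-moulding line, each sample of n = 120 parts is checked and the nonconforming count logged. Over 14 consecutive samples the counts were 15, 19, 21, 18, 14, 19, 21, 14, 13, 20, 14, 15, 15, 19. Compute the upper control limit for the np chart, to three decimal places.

28.368

p̄ = Σdᵢ / (k·n) = 237 / (14 × 120) = 0.14107
UCL = np̄ + 3·√(np̄(1−p̄)) = 16.9286 + 3 × √(16.9286×0.85893) = 16.9286 + 3 × 3.8132 = 28.3681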